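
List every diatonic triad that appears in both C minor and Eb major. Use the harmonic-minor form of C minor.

Triads in C minor (harmonic minor): C minor (i), D diminished (ii°), Eb augmented (III+), F minor (iv), G major (V), Ab major (VI), B diminished (vii°).
Triads in Eb major: Eb major (I), F minor (ii), G minor (iii), Ab major (IV), Bb major (V), C minor (vi), D diminished (vii°).
Shared triads with their functions: C minor (i in C minor, vi in Eb major); D diminished (ii° in C minor, vii° in Eb major); F minor (iv in C minor, ii in Eb major); Ab major (VI in C minor, IV in Eb major).

Cm, Ddim, Fm, Ab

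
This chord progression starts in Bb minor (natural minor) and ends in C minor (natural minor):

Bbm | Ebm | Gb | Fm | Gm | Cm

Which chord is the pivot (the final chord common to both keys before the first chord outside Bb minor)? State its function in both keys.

Fm — v in Bb minor, iv in C minor

Chords diatonic to Bb minor: Bbm, Cdim, Db, Ebm, Fm, Gb, Ab.
Reading the progression, the first chord not in that set is Gm, so the modulation leaves Bb minor there.
The chord immediately before Gm is Fm, which is diatonic to both keys: v in Bb minor and iv in C minor.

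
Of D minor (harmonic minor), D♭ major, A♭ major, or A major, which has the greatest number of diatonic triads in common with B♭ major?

Triads of B♭ major: B♭ major (I), C minor (ii), D minor (iii), E♭ major (IV), F major (V), G minor (vi), A diminished (vii°).
D minor (harmonic minor) shares 3: B♭, Dm, Gm.
D♭ major shares 0: none.
A♭ major shares 2: Cm, E♭.
A major shares 0: none.
The most common triads (3) are shared with D minor.

D minor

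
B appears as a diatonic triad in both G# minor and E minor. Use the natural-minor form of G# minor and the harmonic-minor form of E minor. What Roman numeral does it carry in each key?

The scale of G# minor (natural minor) is G# A# B C# D# E F#; B is degree 3, and the triad built there (B-D#-F#) is major, so it is III.
The scale of E minor (harmonic minor) is E F# G A B C D#; B is degree 5, and the triad built there (B-D#-F#) is major, so it is V.

III in G# minor; V in E minor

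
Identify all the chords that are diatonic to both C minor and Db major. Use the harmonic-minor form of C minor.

Fm, Ab

Triads in C minor (harmonic minor): Cm (i), Ddim (ii°), Ebaug (III+), Fm (iv), G (V), Ab (VI), Bdim (vii°).
Triads in Db major: Db (I), Ebm (ii), Fm (iii), Gb (IV), Ab (V), Bbm (vi), Cdim (vii°).
Shared triads with their functions: Fm (iv in C minor, iii in Db major); Ab (VI in C minor, V in Db major).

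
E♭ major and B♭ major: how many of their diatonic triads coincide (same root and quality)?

4

Diatonic triads of E♭ major: E♭ (I), Fm (ii), Gm (iii), A♭ (IV), B♭ (V), Cm (vi), Ddim (vii°).
Diatonic triads of B♭ major: B♭ (I), Cm (ii), Dm (iii), E♭ (IV), F (V), Gm (vi), Adim (vii°).
Matching root and quality in both lists: E♭, Gm, B♭, Cm.
That gives 4 common triads.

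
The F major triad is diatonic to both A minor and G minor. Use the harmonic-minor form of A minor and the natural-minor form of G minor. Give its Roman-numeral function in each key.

VI in A minor; VII in G minor

The scale of A minor (harmonic minor) is A B C D E F G#; F is degree 6, and the triad built there (F-A-C) is major, so it is VI.
The scale of G minor (natural minor) is G A Bb C D Eb F; F is degree 7, and the triad built there (F-A-C) is major, so it is VII.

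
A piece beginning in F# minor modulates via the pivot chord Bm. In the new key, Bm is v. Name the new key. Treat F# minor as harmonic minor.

E minor

The numeral v denotes a minor triad on scale degree 5. With B on degree 5, the tonic of the new key is E.
Degree 5 carries a minor triad in natural-minor keys, so the destination is E minor.
Check: the diatonic triads of E minor (natural minor) are Em (i), F#dim (ii°), G (III), Am (iv), Bm (v), C (VI), D (VII) — Bm is indeed v.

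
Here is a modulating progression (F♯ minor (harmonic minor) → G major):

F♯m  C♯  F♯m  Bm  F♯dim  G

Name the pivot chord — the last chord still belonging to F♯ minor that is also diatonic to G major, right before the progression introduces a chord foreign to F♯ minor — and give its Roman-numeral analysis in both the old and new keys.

Bm — iv in F♯ minor, iii in G major

Chords diatonic to F♯ minor: F♯m, G♯dim, Aaug, Bm, C♯, D, E♯dim.
Reading the progression, the first chord not in that set is F♯dim, so the modulation leaves F♯ minor there.
The chord immediately before F♯dim is Bm, which is diatonic to both keys: iv in F♯ minor and iii in G major.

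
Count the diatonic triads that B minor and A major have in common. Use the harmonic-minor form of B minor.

Diatonic triads of B minor (harmonic minor): B minor (i), C# diminished (ii°), D augmented (III+), E minor (iv), F# major (V), G major (VI), A# diminished (vii°).
Diatonic triads of A major: A major (I), B minor (ii), C# minor (iii), D major (IV), E major (V), F# minor (vi), G# diminished (vii°).
Matching root and quality in both lists: B minor.
That gives 1 common triad.

1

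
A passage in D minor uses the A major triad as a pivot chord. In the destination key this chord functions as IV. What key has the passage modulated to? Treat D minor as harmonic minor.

E major

The numeral IV denotes a major triad on scale degree 4. With A on degree 4, the tonic of the new key is E.
Degree 4 carries a major triad in major keys, so the destination is E major.
Check: the diatonic triads of E major are E (I), F#m (ii), G#m (iii), A (IV), B (V), C#m (vi), D#dim (vii°) — A major is indeed IV.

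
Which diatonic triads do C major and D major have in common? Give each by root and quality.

Em, G

Triads in C major: C (I), Dm (ii), Em (iii), F (IV), G (V), Am (vi), Bdim (vii°).
Triads in D major: D (I), Em (ii), F#m (iii), G (IV), A (V), Bm (vi), C#dim (vii°).
Shared triads with their functions: Em (iii in C major, ii in D major); G (V in C major, IV in D major).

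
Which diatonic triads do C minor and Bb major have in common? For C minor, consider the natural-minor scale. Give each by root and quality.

Cm, Eb, Gm, Bb

Triads in C minor (natural minor): Cm (i), Ddim (ii°), Eb (III), Fm (iv), Gm (v), Ab (VI), Bb (VII).
Triads in Bb major: Bb (I), Cm (ii), Dm (iii), Eb (IV), F (V), Gm (vi), Adim (vii°).
Shared triads with their functions: Cm (i in C minor, ii in Bb major); Eb (III in C minor, IV in Bb major); Gm (v in C minor, vi in Bb major); Bb (VII in C minor, I in Bb major).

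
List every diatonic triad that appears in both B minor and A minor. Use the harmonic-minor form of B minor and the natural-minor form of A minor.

Em, G

Triads in B minor (harmonic minor): Bm (i), C#dim (ii°), Daug (III+), Em (iv), F# (V), G (VI), A#dim (vii°).
Triads in A minor (natural minor): Am (i), Bdim (ii°), C (III), Dm (iv), Em (v), F (VI), G (VII).
Shared triads with their functions: Em (iv in B minor, v in A minor); G (VI in B minor, VII in A minor).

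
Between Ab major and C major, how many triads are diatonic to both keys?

0

Diatonic triads of Ab major: Ab (I), Bbm (ii), Cm (iii), Db (IV), Eb (V), Fm (vi), Gdim (vii°).
Diatonic triads of C major: C (I), Dm (ii), Em (iii), F (IV), G (V), Am (vi), Bdim (vii°).
No triad has the same root and quality in both keys.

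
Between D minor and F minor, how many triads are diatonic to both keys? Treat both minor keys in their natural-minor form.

Diatonic triads of D minor (natural minor): Dm (i), Edim (ii°), F (III), Gm (iv), Am (v), Bb (VI), C (VII).
Diatonic triads of F minor (natural minor): Fm (i), Gdim (ii°), Ab (III), Bbm (iv), Cm (v), Db (VI), Eb (VII).
No triad has the same root and quality in both keys.

0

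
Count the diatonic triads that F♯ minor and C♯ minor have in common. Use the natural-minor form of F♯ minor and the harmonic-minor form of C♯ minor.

3

Diatonic triads of F♯ minor (natural minor): F♯ minor (i), G♯ diminished (ii°), A major (III), B minor (iv), C♯ minor (v), D major (VI), E major (VII).
Diatonic triads of C♯ minor (harmonic minor): C♯ minor (i), D♯ diminished (ii°), E augmented (III+), F♯ minor (iv), G♯ major (V), A major (VI), B♯ diminished (vii°).
Matching root and quality in both lists: F♯ minor, A major, C♯ minor.
That gives 3 common triads.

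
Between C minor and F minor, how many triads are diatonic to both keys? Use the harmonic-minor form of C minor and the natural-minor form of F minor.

Diatonic triads of C minor (harmonic minor): Cm (i), Ddim (ii°), Ebaug (III+), Fm (iv), G (V), Ab (VI), Bdim (vii°).
Diatonic triads of F minor (natural minor): Fm (i), Gdim (ii°), Ab (III), Bbm (iv), Cm (v), Db (VI), Eb (VII).
Matching root and quality in both lists: Cm, Fm, Ab.
That gives 3 common triads.

3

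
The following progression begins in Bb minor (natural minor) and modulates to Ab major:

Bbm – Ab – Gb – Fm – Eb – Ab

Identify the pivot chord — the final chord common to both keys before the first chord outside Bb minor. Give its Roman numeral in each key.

Chords diatonic to Bb minor: Bbm, Cdim, Db, Ebm, Fm, Gb, Ab.
Reading the progression, the first chord not in that set is Eb, so the modulation leaves Bb minor there.
The chord immediately before Eb is Fm, which is diatonic to both keys: v in Bb minor and vi in Ab major.

Fm — v in Bb minor, vi in Ab major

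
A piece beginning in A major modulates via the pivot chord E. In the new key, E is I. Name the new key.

E major

The numeral I denotes a major triad on scale degree 1. With E on degree 1, the tonic of the new key is E.
Degree 1 carries a major triad in major keys, so the destination is E major.
Check: the diatonic triads of E major are E (I), F#m (ii), G#m (iii), A (IV), B (V), C#m (vi), D#dim (vii°) — E is indeed I.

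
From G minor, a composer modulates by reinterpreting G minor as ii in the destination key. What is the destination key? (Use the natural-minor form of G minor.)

F major

The numeral ii denotes a minor triad on scale degree 2. With G on degree 2, the tonic of the new key is F.
Degree 2 carries a minor triad in major keys, so the destination is F major.
Check: the diatonic triads of F major are F (I), Gm (ii), Am (iii), Bb (IV), C (V), Dm (vi), Edim (vii°) — G minor is indeed ii.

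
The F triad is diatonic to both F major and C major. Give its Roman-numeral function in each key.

The scale of F major is F G A B♭ C D E; F is degree 1, and the triad built there (F-A-C) is major, so it is I.
The scale of C major is C D E F G A B; F is degree 4, and the triad built there (F-A-C) is major, so it is IV.

I in F major; IV in C major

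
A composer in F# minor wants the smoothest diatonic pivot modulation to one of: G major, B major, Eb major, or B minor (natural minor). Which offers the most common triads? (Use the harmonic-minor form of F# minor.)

Triads of F# minor (harmonic minor): F#m (i), G#dim (ii°), Aaug (III+), Bm (iv), C# (V), D (VI), E#dim (vii°).
G major shares 2: Bm, D.
B major shares 0: none.
Eb major shares 0: none.
B minor (natural minor) shares 3: F#m, Bm, D.
The most common triads (3) are shared with B minor.

B minor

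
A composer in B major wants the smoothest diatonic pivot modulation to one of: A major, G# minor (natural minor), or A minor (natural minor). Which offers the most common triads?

Triads of B major: B major (I), C# minor (ii), D# minor (iii), E major (IV), F# major (V), G# minor (vi), A# diminished (vii°).
A major shares 2: C#m, E.
G# minor (natural minor) shares 7: B, C#m, D#m, E, F#, G#m, A#dim.
A minor (natural minor) shares 0: none.
The most common triads (7) are shared with G# minor.

G# minor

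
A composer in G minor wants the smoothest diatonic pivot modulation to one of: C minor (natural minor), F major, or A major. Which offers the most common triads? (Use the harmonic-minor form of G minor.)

C minor

Triads of G minor (harmonic minor): Gm (i), Adim (ii°), Bbaug (III+), Cm (iv), D (V), Eb (VI), F#dim (vii°).
C minor (natural minor) shares 3: Gm, Cm, Eb.
F major shares 1: Gm.
A major shares 1: D.
The most common triads (3) are shared with C minor.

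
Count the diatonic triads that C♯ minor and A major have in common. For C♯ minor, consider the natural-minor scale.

Diatonic triads of C♯ minor (natural minor): C♯m (i), D♯dim (ii°), E (III), F♯m (iv), G♯m (v), A (VI), B (VII).
Diatonic triads of A major: A (I), Bm (ii), C♯m (iii), D (IV), E (V), F♯m (vi), G♯dim (vii°).
Matching root and quality in both lists: C♯m, E, F♯m, A.
That gives 4 common triads.

4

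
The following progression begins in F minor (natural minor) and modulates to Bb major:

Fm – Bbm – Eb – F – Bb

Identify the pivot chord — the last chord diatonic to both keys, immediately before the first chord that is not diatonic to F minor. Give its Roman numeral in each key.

Eb — VII in F minor, IV in Bb major

Chords diatonic to F minor: Fm, Gdim, Ab, Bbm, Cm, Db, Eb.
Reading the progression, the first chord not in that set is F, so the modulation leaves F minor there.
The chord immediately before F is Eb, which is diatonic to both keys: VII in F minor and IV in Bb major.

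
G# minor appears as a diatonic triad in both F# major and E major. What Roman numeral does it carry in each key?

The scale of F# major is F# G# A# B C# D# E#; G# is degree 2, and the triad built there (G#-B-D#) is minor, so it is ii.
The scale of E major is E F# G# A B C# D#; G# is degree 3, and the triad built there (G#-B-D#) is minor, so it is iii.

ii in F# major; iii in E major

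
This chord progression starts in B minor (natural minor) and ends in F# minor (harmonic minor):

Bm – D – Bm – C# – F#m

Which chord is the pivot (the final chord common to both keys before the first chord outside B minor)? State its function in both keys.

Bm — i in B minor, iv in F# minor

Chords diatonic to B minor: Bm, C#dim, D, Em, F#m, G, A.
Reading the progression, the first chord not in that set is C#, so the modulation leaves B minor there.
The chord immediately before C# is Bm, which is diatonic to both keys: i in B minor and iv in F# minor.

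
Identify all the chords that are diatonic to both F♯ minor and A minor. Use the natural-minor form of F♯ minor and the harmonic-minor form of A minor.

G♯dim, E

Triads in F♯ minor (natural minor): F♯m (i), G♯dim (ii°), A (III), Bm (iv), C♯m (v), D (VI), E (VII).
Triads in A minor (harmonic minor): Am (i), Bdim (ii°), Caug (III+), Dm (iv), E (V), F (VI), G♯dim (vii°).
Shared triads with their functions: G♯dim (ii° in F♯ minor, vii° in A minor); E (VII in F♯ minor, V in A minor).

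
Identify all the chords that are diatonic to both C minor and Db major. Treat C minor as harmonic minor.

Fm, Ab

Triads in C minor (harmonic minor): C minor (i), D diminished (ii°), Eb augmented (III+), F minor (iv), G major (V), Ab major (VI), B diminished (vii°).
Triads in Db major: Db major (I), Eb minor (ii), F minor (iii), Gb major (IV), Ab major (V), Bb minor (vi), C diminished (vii°).
Shared triads with their functions: F minor (iv in C minor, iii in Db major); Ab major (VI in C minor, V in Db major).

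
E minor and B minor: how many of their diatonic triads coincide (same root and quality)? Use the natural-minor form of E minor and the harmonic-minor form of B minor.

3

Diatonic triads of E minor (natural minor): Em (i), F#dim (ii°), G (III), Am (iv), Bm (v), C (VI), D (VII).
Diatonic triads of B minor (harmonic minor): Bm (i), C#dim (ii°), Daug (III+), Em (iv), F# (V), G (VI), A#dim (vii°).
Matching root and quality in both lists: Em, G, Bm.
That gives 3 common triads.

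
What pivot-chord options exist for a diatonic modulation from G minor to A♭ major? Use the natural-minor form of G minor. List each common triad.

Cm, E♭

Triads in G minor (natural minor): Gm (i), Adim (ii°), B♭ (III), Cm (iv), Dm (v), E♭ (VI), F (VII).
Triads in A♭ major: A♭ (I), B♭m (ii), Cm (iii), D♭ (IV), E♭ (V), Fm (vi), Gdim (vii°).
Shared triads with their functions: Cm (iv in G minor, iii in A♭ major); E♭ (VI in G minor, V in A♭ major).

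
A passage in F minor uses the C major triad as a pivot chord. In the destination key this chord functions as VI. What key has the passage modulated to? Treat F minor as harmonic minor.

The numeral VI denotes a major triad on scale degree 6. With C on degree 6, the tonic of the new key is E.
Degree 6 carries a major triad in minor keys, so the destination is E minor.
Check: the diatonic triads of E minor (natural minor) are Em (i), F#dim (ii°), G (III), Am (iv), Bm (v), C (VI), D (VII) — C major is indeed VI.

E minor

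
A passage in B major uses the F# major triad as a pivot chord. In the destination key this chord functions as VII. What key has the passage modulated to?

G# minor

The numeral VII denotes a major triad on scale degree 7. With F# on degree 7, the tonic of the new key is G#.
Degree 7 carries a major triad in natural-minor keys, so the destination is G# minor.
Check: the diatonic triads of G# minor (natural minor) are G#m (i), A#dim (ii°), B (III), C#m (iv), D#m (v), E (VI), F# (VII) — F# major is indeed VII.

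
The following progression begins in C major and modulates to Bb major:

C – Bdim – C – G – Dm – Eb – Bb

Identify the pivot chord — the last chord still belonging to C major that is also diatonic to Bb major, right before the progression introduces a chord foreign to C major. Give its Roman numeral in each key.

Chords diatonic to C major: C, Dm, Em, F, G, Am, Bdim.
Reading the progression, the first chord not in that set is Eb, so the modulation leaves C major there.
The chord immediately before Eb is Dm, which is diatonic to both keys: ii in C major and iii in Bb major.

Dm — ii in C major, iii in Bb major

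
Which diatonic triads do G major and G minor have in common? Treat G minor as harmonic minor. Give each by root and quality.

Triads in G major: G (I), Am (ii), Bm (iii), C (IV), D (V), Em (vi), F#dim (vii°).
Triads in G minor (harmonic minor): Gm (i), Adim (ii°), Bbaug (III+), Cm (iv), D (V), Eb (VI), F#dim (vii°).
Shared triads with their functions: D (V in G major, V in G minor); F#dim (vii° in G major, vii° in G minor).

D, F#dim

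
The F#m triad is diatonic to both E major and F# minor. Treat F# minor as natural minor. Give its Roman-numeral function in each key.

The scale of E major is E F# G# A B C# D#; F# is degree 2, and the triad built there (F#-A-C#) is minor, so it is ii.
The scale of F# minor (natural minor) is F# G# A B C# D E; F# is degree 1, and the triad built there (F#-A-C#) is minor, so it is i.

ii in E major; i in F# minor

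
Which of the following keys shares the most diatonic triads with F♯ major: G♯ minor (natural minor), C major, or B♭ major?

Triads of F♯ major: F♯ (I), G♯m (ii), A♯m (iii), B (IV), C♯ (V), D♯m (vi), E♯dim (vii°).
G♯ minor (natural minor) shares 4: F♯, G♯m, B, D♯m.
C major shares 0: none.
B♭ major shares 0: none.
The most common triads (4) are shared with G♯ minor.

G♯ minor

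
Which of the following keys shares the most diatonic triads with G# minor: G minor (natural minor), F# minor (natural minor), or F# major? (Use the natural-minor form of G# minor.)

F# major

Triads of G# minor (natural minor): G#m (i), A#dim (ii°), B (III), C#m (iv), D#m (v), E (VI), F# (VII).
G minor (natural minor) shares 0: none.
F# minor (natural minor) shares 2: C#m, E.
F# major shares 4: G#m, B, D#m, F#.
The most common triads (4) are shared with F# major.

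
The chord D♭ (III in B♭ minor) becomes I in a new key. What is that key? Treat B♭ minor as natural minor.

D♭ major

The numeral I denotes a major triad on scale degree 1. With D♭ on degree 1, the tonic of the new key is D♭.
Degree 1 carries a major triad in major keys, so the destination is D♭ major.
Check: the diatonic triads of D♭ major are D♭ (I), E♭m (ii), Fm (iii), G♭ (IV), A♭ (V), B♭m (vi), Cdim (vii°) — D♭ is indeed I.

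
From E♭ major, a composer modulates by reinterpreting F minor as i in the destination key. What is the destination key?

The numeral i denotes a minor triad on scale degree 1. With F on degree 1, the tonic of the new key is F.
Degree 1 carries a minor triad in minor keys, so the destination is F minor.
Check: the diatonic triads of F minor (natural minor) are Fm (i), Gdim (ii°), A♭ (III), B♭m (iv), Cm (v), D♭ (VI), E♭ (VII) — F minor is indeed i.

F minor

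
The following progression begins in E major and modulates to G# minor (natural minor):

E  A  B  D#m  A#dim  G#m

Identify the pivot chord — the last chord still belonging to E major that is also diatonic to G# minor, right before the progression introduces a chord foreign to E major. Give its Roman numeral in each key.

B — V in E major, III in G# minor

Chords diatonic to E major: E, F#m, G#m, A, B, C#m, D#dim.
Reading the progression, the first chord not in that set is D#m, so the modulation leaves E major there.
The chord immediately before D#m is B, which is diatonic to both keys: V in E major and III in G# minor.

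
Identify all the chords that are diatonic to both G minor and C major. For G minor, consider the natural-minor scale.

Dm, F

Triads in G minor (natural minor): Gm (i), Adim (ii°), B♭ (III), Cm (iv), Dm (v), E♭ (VI), F (VII).
Triads in C major: C (I), Dm (ii), Em (iii), F (IV), G (V), Am (vi), Bdim (vii°).
Shared triads with their functions: Dm (v in G minor, ii in C major); F (VII in G minor, IV in C major).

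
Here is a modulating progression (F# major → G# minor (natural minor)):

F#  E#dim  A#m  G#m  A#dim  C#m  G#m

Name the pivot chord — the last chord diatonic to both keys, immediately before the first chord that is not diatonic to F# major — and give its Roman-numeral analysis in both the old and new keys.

Chords diatonic to F# major: F#, G#m, A#m, B, C#, D#m, E#dim.
Reading the progression, the first chord not in that set is A#dim, so the modulation leaves F# major there.
The chord immediately before A#dim is G#m, which is diatonic to both keys: ii in F# major and i in G# minor.

G#m — ii in F# major, i in G# minor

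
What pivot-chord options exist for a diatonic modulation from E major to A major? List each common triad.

E, F♯m, A, C♯m

Triads in E major: E major (I), F♯ minor (ii), G♯ minor (iii), A major (IV), B major (V), C♯ minor (vi), D♯ diminished (vii°).
Triads in A major: A major (I), B minor (ii), C♯ minor (iii), D major (IV), E major (V), F♯ minor (vi), G♯ diminished (vii°).
Shared triads with their functions: E major (I in E major, V in A major); F♯ minor (ii in E major, vi in A major); A major (IV in E major, I in A major); C♯ minor (vi in E major, iii in A major).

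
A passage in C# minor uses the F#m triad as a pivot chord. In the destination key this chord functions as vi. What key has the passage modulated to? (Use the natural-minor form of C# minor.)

A major

The numeral vi denotes a minor triad on scale degree 6. With F# on degree 6, the tonic of the new key is A.
Degree 6 carries a minor triad in major keys, so the destination is A major.
Check: the diatonic triads of A major are A (I), Bm (ii), C#m (iii), D (IV), E (V), F#m (vi), G#dim (vii°) — F#m is indeed vi.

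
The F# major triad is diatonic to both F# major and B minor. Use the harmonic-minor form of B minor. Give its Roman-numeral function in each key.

The scale of F# major is F# G# A# B C# D# E#; F# is degree 1, and the triad built there (F#-A#-C#) is major, so it is I.
The scale of B minor (harmonic minor) is B C# D E F# G A#; F# is degree 5, and the triad built there (F#-A#-C#) is major, so it is V.

I in F# major; V in B minor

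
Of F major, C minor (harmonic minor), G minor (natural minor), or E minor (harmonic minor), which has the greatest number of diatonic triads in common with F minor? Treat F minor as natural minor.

C minor

Triads of F minor (natural minor): F minor (i), G diminished (ii°), Ab major (III), Bb minor (iv), C minor (v), Db major (VI), Eb major (VII).
F major shares 0: none.
C minor (harmonic minor) shares 3: Fm, Ab, Cm.
G minor (natural minor) shares 2: Cm, Eb.
E minor (harmonic minor) shares 0: none.
The most common triads (3) are shared with C minor.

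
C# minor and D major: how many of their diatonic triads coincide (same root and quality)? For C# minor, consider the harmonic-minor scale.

Diatonic triads of C# minor (harmonic minor): C#m (i), D#dim (ii°), Eaug (III+), F#m (iv), G# (V), A (VI), B#dim (vii°).
Diatonic triads of D major: D (I), Em (ii), F#m (iii), G (IV), A (V), Bm (vi), C#dim (vii°).
Matching root and quality in both lists: F#m, A.
That gives 2 common triads.

2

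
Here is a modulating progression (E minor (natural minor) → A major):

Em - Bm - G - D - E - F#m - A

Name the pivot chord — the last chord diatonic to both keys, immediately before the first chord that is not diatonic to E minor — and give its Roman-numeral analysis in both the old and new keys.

D — VII in E minor, IV in A major

Chords diatonic to E minor: Em, F#dim, G, Am, Bm, C, D.
Reading the progression, the first chord not in that set is E, so the modulation leaves E minor there.
The chord immediately before E is D, which is diatonic to both keys: VII in E minor and IV in A major.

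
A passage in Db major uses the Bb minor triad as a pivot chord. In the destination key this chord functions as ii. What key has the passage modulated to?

The numeral ii denotes a minor triad on scale degree 2. With Bb on degree 2, the tonic of the new key is Ab.
Degree 2 carries a minor triad in major keys, so the destination is Ab major.
Check: the diatonic triads of Ab major are Ab (I), Bbm (ii), Cm (iii), Db (IV), Eb (V), Fm (vi), Gdim (vii°) — Bb minor is indeed ii.

Ab major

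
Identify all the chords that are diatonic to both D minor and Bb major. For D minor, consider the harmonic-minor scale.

Triads in D minor (harmonic minor): Dm (i), Edim (ii°), Faug (III+), Gm (iv), A (V), Bb (VI), C#dim (vii°).
Triads in Bb major: Bb (I), Cm (ii), Dm (iii), Eb (IV), F (V), Gm (vi), Adim (vii°).
Shared triads with their functions: Dm (i in D minor, iii in Bb major); Gm (iv in D minor, vi in Bb major); Bb (VI in D minor, I in Bb major).

Dm, Gm, Bb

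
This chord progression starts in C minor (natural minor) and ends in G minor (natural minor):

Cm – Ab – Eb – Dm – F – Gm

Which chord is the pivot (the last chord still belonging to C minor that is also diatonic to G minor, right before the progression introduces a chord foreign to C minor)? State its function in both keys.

Eb — III in C minor, VI in G minor

Chords diatonic to C minor: Cm, Ddim, Eb, Fm, Gm, Ab, Bb.
Reading the progression, the first chord not in that set is Dm, so the modulation leaves C minor there.
The chord immediately before Dm is Eb, which is diatonic to both keys: III in C minor and VI in G minor.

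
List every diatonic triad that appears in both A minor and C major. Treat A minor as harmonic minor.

Triads in A minor (harmonic minor): Am (i), Bdim (ii°), Caug (III+), Dm (iv), E (V), F (VI), G#dim (vii°).
Triads in C major: C (I), Dm (ii), Em (iii), F (IV), G (V), Am (vi), Bdim (vii°).
Shared triads with their functions: Am (i in A minor, vi in C major); Bdim (ii° in A minor, vii° in C major); Dm (iv in A minor, ii in C major); F (VI in A minor, IV in C major).

Am, Bdim, Dm, F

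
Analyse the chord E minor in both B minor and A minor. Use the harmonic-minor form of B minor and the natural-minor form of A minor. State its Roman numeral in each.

iv in B minor; v in A minor

The scale of B minor (harmonic minor) is B C♯ D E F♯ G A♯; E is degree 4, and the triad built there (E-G-B) is minor, so it is iv.
The scale of A minor (natural minor) is A B C D E F G; E is degree 5, and the triad built there (E-G-B) is minor, so it is v.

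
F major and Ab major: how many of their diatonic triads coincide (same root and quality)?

0

Diatonic triads of F major: F major (I), G minor (ii), A minor (iii), Bb major (IV), C major (V), D minor (vi), E diminished (vii°).
Diatonic triads of Ab major: Ab major (I), Bb minor (ii), C minor (iii), Db major (IV), Eb major (V), F minor (vi), G diminished (vii°).
No triad has the same root and quality in both keys.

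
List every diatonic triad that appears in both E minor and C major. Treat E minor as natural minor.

Em, G, Am, C

Triads in E minor (natural minor): Em (i), F#dim (ii°), G (III), Am (iv), Bm (v), C (VI), D (VII).
Triads in C major: C (I), Dm (ii), Em (iii), F (IV), G (V), Am (vi), Bdim (vii°).
Shared triads with their functions: Em (i in E minor, iii in C major); G (III in E minor, V in C major); Am (iv in E minor, vi in C major); C (VI in E minor, I in C major).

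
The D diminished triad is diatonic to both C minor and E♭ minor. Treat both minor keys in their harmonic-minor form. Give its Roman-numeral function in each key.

The scale of C minor (harmonic minor) is C D E♭ F G A♭ B; D is degree 2, and the triad built there (D-F-A♭) is diminished, so it is ii°.
The scale of E♭ minor (harmonic minor) is E♭ F G♭ A♭ B♭ C♭ D; D is degree 7, and the triad built there (D-F-A♭) is diminished, so it is vii°.

ii° in C minor; vii° in E♭ minor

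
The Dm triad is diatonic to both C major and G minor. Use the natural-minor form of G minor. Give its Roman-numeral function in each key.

ii in C major; v in G minor

The scale of C major is C D E F G A B; D is degree 2, and the triad built there (D-F-A) is minor, so it is ii.
The scale of G minor (natural minor) is G A Bb C D Eb F; D is degree 5, and the triad built there (D-F-A) is minor, so it is v.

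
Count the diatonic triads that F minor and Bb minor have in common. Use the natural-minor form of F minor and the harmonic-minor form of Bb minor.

Diatonic triads of F minor (natural minor): F minor (i), G diminished (ii°), Ab major (III), Bb minor (iv), C minor (v), Db major (VI), Eb major (VII).
Diatonic triads of Bb minor (harmonic minor): Bb minor (i), C diminished (ii°), Db augmented (III+), Eb minor (iv), F major (V), Gb major (VI), A diminished (vii°).
Matching root and quality in both lists: Bb minor.
That gives 1 common triad.

1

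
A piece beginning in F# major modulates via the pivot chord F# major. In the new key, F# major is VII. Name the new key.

G# minor

The numeral VII denotes a major triad on scale degree 7. With F# on degree 7, the tonic of the new key is G#.
Degree 7 carries a major triad in natural-minor keys, so the destination is G# minor.
Check: the diatonic triads of G# minor (natural minor) are G#m (i), A#dim (ii°), B (III), C#m (iv), D#m (v), E (VI), F# (VII) — F# major is indeed VII.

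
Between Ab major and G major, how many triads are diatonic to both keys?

0

Diatonic triads of Ab major: Ab major (I), Bb minor (ii), C minor (iii), Db major (IV), Eb major (V), F minor (vi), G diminished (vii°).
Diatonic triads of G major: G major (I), A minor (ii), B minor (iii), C major (IV), D major (V), E minor (vi), F# diminished (vii°).
No triad has the same root and quality in both keys.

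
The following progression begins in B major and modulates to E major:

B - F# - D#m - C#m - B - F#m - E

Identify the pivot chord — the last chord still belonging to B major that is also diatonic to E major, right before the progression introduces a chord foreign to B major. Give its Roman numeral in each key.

Chords diatonic to B major: B, C#m, D#m, E, F#, G#m, A#dim.
Reading the progression, the first chord not in that set is F#m, so the modulation leaves B major there.
The chord immediately before F#m is B, which is diatonic to both keys: I in B major and V in E major.

B — I in B major, V in E major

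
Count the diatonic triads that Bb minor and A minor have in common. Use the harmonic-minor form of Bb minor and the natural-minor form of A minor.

Diatonic triads of Bb minor (harmonic minor): Bb minor (i), C diminished (ii°), Db augmented (III+), Eb minor (iv), F major (V), Gb major (VI), A diminished (vii°).
Diatonic triads of A minor (natural minor): A minor (i), B diminished (ii°), C major (III), D minor (iv), E minor (v), F major (VI), G major (VII).
Matching root and quality in both lists: F major.
That gives 1 common triad.

1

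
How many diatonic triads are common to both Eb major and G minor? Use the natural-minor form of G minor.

Diatonic triads of Eb major: Eb (I), Fm (ii), Gm (iii), Ab (IV), Bb (V), Cm (vi), Ddim (vii°).
Diatonic triads of G minor (natural minor): Gm (i), Adim (ii°), Bb (III), Cm (iv), Dm (v), Eb (VI), F (VII).
Matching root and quality in both lists: Eb, Gm, Bb, Cm.
That gives 4 common triads.

4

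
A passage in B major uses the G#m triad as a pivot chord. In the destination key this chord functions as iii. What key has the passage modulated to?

The numeral iii denotes a minor triad on scale degree 3. With G# on degree 3, the tonic of the new key is E.
Degree 3 carries a minor triad in major keys, so the destination is E major.
Check: the diatonic triads of E major are E (I), F#m (ii), G#m (iii), A (IV), B (V), C#m (vi), D#dim (vii°) — G#m is indeed iii.

E major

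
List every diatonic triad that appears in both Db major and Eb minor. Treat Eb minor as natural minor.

Db, Ebm, Gb, Bbm

Triads in Db major: Db major (I), Eb minor (ii), F minor (iii), Gb major (IV), Ab major (V), Bb minor (vi), C diminished (vii°).
Triads in Eb minor (natural minor): Eb minor (i), F diminished (ii°), Gb major (III), Ab minor (iv), Bb minor (v), Cb major (VI), Db major (VII).
Shared triads with their functions: Db major (I in Db major, VII in Eb minor); Eb minor (ii in Db major, i in Eb minor); Gb major (IV in Db major, III in Eb minor); Bb minor (vi in Db major, v in Eb minor).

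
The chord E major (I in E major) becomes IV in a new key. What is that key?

B major

The numeral IV denotes a major triad on scale degree 4. With E on degree 4, the tonic of the new key is B.
Degree 4 carries a major triad in major keys, so the destination is B major.
Check: the diatonic triads of B major are B (I), C#m (ii), D#m (iii), E (IV), F# (V), G#m (vi), A#dim (vii°) — E major is indeed IV.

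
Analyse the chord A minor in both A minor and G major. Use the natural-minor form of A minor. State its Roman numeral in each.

The scale of A minor (natural minor) is A B C D E F G; A is degree 1, and the triad built there (A-C-E) is minor, so it is i.
The scale of G major is G A B C D E F#; A is degree 2, and the triad built there (A-C-E) is minor, so it is ii.

i in A minor; ii in G major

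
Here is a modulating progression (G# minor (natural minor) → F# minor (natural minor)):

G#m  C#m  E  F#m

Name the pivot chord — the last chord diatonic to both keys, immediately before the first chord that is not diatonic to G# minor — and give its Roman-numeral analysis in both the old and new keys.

Chords diatonic to G# minor: G#m, A#dim, B, C#m, D#m, E, F#.
Reading the progression, the first chord not in that set is F#m, so the modulation leaves G# minor there.
The chord immediately before F#m is E, which is diatonic to both keys: VI in G# minor and VII in F# minor.

E — VI in G# minor, VII in F# minor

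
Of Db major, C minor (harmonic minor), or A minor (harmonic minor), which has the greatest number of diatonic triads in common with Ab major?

Db major

Triads of Ab major: Ab (I), Bbm (ii), Cm (iii), Db (IV), Eb (V), Fm (vi), Gdim (vii°).
Db major shares 4: Ab, Bbm, Db, Fm.
C minor (harmonic minor) shares 3: Ab, Cm, Fm.
A minor (harmonic minor) shares 0: none.
The most common triads (4) are shared with Db major.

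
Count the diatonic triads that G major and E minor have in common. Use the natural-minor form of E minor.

7

Diatonic triads of G major: G major (I), A minor (ii), B minor (iii), C major (IV), D major (V), E minor (vi), F# diminished (vii°).
Diatonic triads of E minor (natural minor): E minor (i), F# diminished (ii°), G major (III), A minor (iv), B minor (v), C major (VI), D major (VII).
Matching root and quality in both lists: G major, A minor, B minor, C major, D major, E minor, F# diminished.
That gives 7 common triads.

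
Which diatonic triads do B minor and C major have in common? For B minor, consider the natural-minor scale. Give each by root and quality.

Triads in B minor (natural minor): Bm (i), C#dim (ii°), D (III), Em (iv), F#m (v), G (VI), A (VII).
Triads in C major: C (I), Dm (ii), Em (iii), F (IV), G (V), Am (vi), Bdim (vii°).
Shared triads with their functions: Em (iv in B minor, iii in C major); G (VI in B minor, V in C major).

Em, G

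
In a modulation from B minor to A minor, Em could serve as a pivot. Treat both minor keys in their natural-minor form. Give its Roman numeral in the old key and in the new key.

iv in B minor; v in A minor

The scale of B minor (natural minor) is B C# D E F# G A; E is degree 4, and the triad built there (E-G-B) is minor, so it is iv.
The scale of A minor (natural minor) is A B C D E F G; E is degree 5, and the triad built there (E-G-B) is minor, so it is v.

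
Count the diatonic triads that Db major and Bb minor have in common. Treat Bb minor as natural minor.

7

Diatonic triads of Db major: Db (I), Ebm (ii), Fm (iii), Gb (IV), Ab (V), Bbm (vi), Cdim (vii°).
Diatonic triads of Bb minor (natural minor): Bbm (i), Cdim (ii°), Db (III), Ebm (iv), Fm (v), Gb (VI), Ab (VII).
Matching root and quality in both lists: Db, Ebm, Fm, Gb, Ab, Bbm, Cdim.
That gives 7 common triads.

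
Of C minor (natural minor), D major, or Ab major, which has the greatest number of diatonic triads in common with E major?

D major

Triads of E major: E major (I), F# minor (ii), G# minor (iii), A major (IV), B major (V), C# minor (vi), D# diminished (vii°).
C minor (natural minor) shares 0: none.
D major shares 2: F#m, A.
Ab major shares 0: none.
The most common triads (2) are shared with D major.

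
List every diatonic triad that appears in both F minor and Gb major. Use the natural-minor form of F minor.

Bbm, Db

Triads in F minor (natural minor): F minor (i), G diminished (ii°), Ab major (III), Bb minor (iv), C minor (v), Db major (VI), Eb major (VII).
Triads in Gb major: Gb major (I), Ab minor (ii), Bb minor (iii), Cb major (IV), Db major (V), Eb minor (vi), F diminished (vii°).
Shared triads with their functions: Bb minor (iv in F minor, iii in Gb major); Db major (VI in F minor, V in Gb major).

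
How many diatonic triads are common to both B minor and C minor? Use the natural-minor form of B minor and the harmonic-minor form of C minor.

Diatonic triads of B minor (natural minor): Bm (i), C#dim (ii°), D (III), Em (iv), F#m (v), G (VI), A (VII).
Diatonic triads of C minor (harmonic minor): Cm (i), Ddim (ii°), Ebaug (III+), Fm (iv), G (V), Ab (VI), Bdim (vii°).
Matching root and quality in both lists: G.
That gives 1 common triad.

1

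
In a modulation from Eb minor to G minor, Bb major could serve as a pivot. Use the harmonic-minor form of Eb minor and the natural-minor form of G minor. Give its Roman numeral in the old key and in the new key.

The scale of Eb minor (harmonic minor) is Eb F Gb Ab Bb Cb D; Bb is degree 5, and the triad built there (Bb-D-F) is major, so it is V.
The scale of G minor (natural minor) is G A Bb C D Eb F; Bb is degree 3, and the triad built there (Bb-D-F) is major, so it is III.

V in Eb minor; III in G minor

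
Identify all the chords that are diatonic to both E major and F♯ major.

Triads in E major: E (I), F♯m (ii), G♯m (iii), A (IV), B (V), C♯m (vi), D♯dim (vii°).
Triads in F♯ major: F♯ (I), G♯m (ii), A♯m (iii), B (IV), C♯ (V), D♯m (vi), E♯dim (vii°).
Shared triads with their functions: G♯m (iii in E major, ii in F♯ major); B (V in E major, IV in F♯ major).

G♯m, B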